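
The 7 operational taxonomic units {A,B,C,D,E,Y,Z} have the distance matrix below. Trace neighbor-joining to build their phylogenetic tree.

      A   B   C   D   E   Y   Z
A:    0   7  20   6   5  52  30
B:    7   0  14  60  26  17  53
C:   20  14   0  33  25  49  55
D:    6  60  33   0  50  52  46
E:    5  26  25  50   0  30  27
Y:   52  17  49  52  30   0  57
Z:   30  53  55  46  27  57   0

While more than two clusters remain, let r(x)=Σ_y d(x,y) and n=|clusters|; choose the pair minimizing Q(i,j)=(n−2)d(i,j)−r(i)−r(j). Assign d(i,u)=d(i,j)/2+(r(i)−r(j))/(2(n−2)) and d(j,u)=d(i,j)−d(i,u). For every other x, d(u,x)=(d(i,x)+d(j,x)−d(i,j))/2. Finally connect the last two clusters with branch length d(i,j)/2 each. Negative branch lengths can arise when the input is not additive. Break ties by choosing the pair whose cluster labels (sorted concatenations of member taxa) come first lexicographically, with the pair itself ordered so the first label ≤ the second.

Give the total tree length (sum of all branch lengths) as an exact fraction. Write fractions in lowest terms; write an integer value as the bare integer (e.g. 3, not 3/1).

1517/16

iteration 1: select B,Y (d=17, Q=-349); attach at lengths (1/2, 33/2); label the merged cluster BY
  updated: d(A,BY)=21, d(BY,C)=23, d(BY,D)=95/2, d(BY,E)=39/2, d(BY,Z)=93/2
iteration 2: select A,D (d=6, Q=-481/2); attach at lengths (-153/16, 249/16); label the merged cluster AD
  updated: d(AD,BY)=125/4, d(AD,C)=47/2, d(AD,E)=49/2, d(AD,Z)=35
iteration 3: select E,Z (d=27, Q=-357/2); attach at lengths (9/4, 99/4); label the merged cluster EZ
  updated: d(AD,EZ)=65/4, d(BY,EZ)=39/2, d(C,EZ)=53/2
iteration 4: select AD,EZ (d=65/4, Q=-403/4); attach at lengths (165/16, 95/16); label the merged cluster ADEZ
  updated: d(ADEZ,BY)=69/4, d(ADEZ,C)=135/8
iteration 5: select ADEZ,BY (d=69/4, Q=-457/8); attach at lengths (89/16, 187/16); label the merged cluster ABDEYZ
  updated: d(ABDEYZ,C)=181/16
iteration 6: select ABDEYZ,C (d=181/16); attach at lengths (181/32, 181/32); label the merged cluster ABCDEYZ
final tree: ((((A:-153/16,D:249/16):165/16,(E:9/4,Z:99/4):95/16):89/16,(B:1/2,Y:33/2):187/16):181/32,C:181/32)
total length: 1517/16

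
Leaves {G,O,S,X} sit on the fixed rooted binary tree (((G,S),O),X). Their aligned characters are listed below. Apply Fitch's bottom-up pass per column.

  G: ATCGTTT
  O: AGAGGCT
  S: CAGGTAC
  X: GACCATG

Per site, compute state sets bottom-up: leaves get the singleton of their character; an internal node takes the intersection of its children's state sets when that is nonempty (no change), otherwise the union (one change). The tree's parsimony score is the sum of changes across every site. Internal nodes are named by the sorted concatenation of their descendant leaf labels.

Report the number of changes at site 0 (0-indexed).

GS@0: {A} ∪ {C} = {A,C} (union, +1)
GOS@0: {A,C} ∩ {A} = {A} (intersection, +0)
GOSX@0: {A} ∪ {G} = {A,G} (union, +1)
GS@1: {T} ∪ {A} = {A,T} (union, +1)
GOS@1: {A,T} ∪ {G} = {A,G,T} (union, +1)
GOSX@1: {A,G,T} ∩ {A} = {A} (intersection, +0)
GS@2: {C} ∪ {G} = {C,G} (union, +1)
GOS@2: {C,G} ∪ {A} = {A,C,G} (union, +1)
GOSX@2: {A,C,G} ∩ {C} = {C} (intersection, +0)
GS@3: {G} ∩ {G} = {G} (intersection, +0)
GOS@3: {G} ∩ {G} = {G} (intersection, +0)
GOSX@3: {G} ∪ {C} = {C,G} (union, +1)
GS@4: {T} ∩ {T} = {T} (intersection, +0)
GOS@4: {T} ∪ {G} = {G,T} (union, +1)
GOSX@4: {G,T} ∪ {A} = {A,G,T} (union, +1)
GS@5: {T} ∪ {A} = {A,T} (union, +1)
GOS@5: {A,T} ∪ {C} = {A,C,T} (union, +1)
GOSX@5: {A,C,T} ∩ {T} = {T} (intersection, +0)
GS@6: {T} ∪ {C} = {C,T} (union, +1)
GOS@6: {C,T} ∩ {T} = {T} (intersection, +0)
GOSX@6: {T} ∪ {G} = {G,T} (union, +1)
per-site changes: [2, 2, 2, 1, 2, 2, 2]; total = 13

2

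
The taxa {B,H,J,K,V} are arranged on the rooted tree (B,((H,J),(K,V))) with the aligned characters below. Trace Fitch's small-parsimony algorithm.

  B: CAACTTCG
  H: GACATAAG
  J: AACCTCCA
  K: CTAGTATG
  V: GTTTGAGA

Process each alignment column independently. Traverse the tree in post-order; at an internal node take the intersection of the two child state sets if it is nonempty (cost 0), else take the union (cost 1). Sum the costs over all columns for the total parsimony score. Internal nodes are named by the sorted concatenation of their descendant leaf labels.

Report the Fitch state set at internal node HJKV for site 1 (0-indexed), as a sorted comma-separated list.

HJ@0: {G} ∪ {A} = {A,G} (union, +1)
KV@0: {C} ∪ {G} = {C,G} (union, +1)
HJKV@0: {A,G} ∩ {C,G} = {G} (intersection, +0)
BHJKV@0: {C} ∪ {G} = {C,G} (union, +1)
HJ@1: {A} ∩ {A} = {A} (intersection, +0)
KV@1: {T} ∩ {T} = {T} (intersection, +0)
HJKV@1: {A} ∪ {T} = {A,T} (union, +1)
BHJKV@1: {A} ∩ {A,T} = {A} (intersection, +0)
HJ@2: {C} ∩ {C} = {C} (intersection, +0)
KV@2: {A} ∪ {T} = {A,T} (union, +1)
HJKV@2: {C} ∪ {A,T} = {A,C,T} (union, +1)
BHJKV@2: {A} ∩ {A,C,T} = {A} (intersection, +0)
HJ@3: {A} ∪ {C} = {A,C} (union, +1)
KV@3: {G} ∪ {T} = {G,T} (union, +1)
HJKV@3: {A,C} ∪ {G,T} = {A,C,G,T} (union, +1)
BHJKV@3: {C} ∩ {A,C,G,T} = {C} (intersection, +0)
HJ@4: {T} ∩ {T} = {T} (intersection, +0)
KV@4: {T} ∪ {G} = {G,T} (union, +1)
HJKV@4: {T} ∩ {G,T} = {T} (intersection, +0)
BHJKV@4: {T} ∩ {T} = {T} (intersection, +0)
HJ@5: {A} ∪ {C} = {A,C} (union, +1)
KV@5: {A} ∩ {A} = {A} (intersection, +0)
HJKV@5: {A,C} ∩ {A} = {A} (intersection, +0)
BHJKV@5: {T} ∪ {A} = {A,T} (union, +1)
HJ@6: {A} ∪ {C} = {A,C} (union, +1)
KV@6: {T} ∪ {G} = {G,T} (union, +1)
HJKV@6: {A,C} ∪ {G,T} = {A,C,G,T} (union, +1)
BHJKV@6: {C} ∩ {A,C,G,T} = {C} (intersection, +0)
HJ@7: {G} ∪ {A} = {A,G} (union, +1)
KV@7: {G} ∪ {A} = {A,G} (union, +1)
HJKV@7: {A,G} ∩ {A,G} = {A,G} (intersection, +0)
BHJKV@7: {G} ∩ {A,G} = {G} (intersection, +0)
per-site changes: [3, 1, 2, 3, 1, 2, 3, 2]; total = 17

A,T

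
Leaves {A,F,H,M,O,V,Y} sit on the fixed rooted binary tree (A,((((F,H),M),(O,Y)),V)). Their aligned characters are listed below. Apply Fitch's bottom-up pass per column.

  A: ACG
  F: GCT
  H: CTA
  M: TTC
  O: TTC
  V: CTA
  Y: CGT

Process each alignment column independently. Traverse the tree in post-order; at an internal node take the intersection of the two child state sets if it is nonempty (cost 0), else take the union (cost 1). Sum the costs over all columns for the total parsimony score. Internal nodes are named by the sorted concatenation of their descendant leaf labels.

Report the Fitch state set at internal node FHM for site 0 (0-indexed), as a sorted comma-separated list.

site 0, node FH: F={G} ∪ H={C} → {C,G} (+1)
site 0, node FHM: FH={C,G} ∪ M={T} → {C,G,T} (+1)
site 0, node OY: O={T} ∪ Y={C} → {C,T} (+1)
site 0, node FHMOY: FHM={C,G,T} ∩ OY={C,T} → {C,T} (+0)
site 0, node FHMOVY: FHMOY={C,T} ∩ V={C} → {C} (+0)
site 0, node AFHMOVY: A={A} ∪ FHMOVY={C} → {A,C} (+1)
site 1, node FH: F={C} ∪ H={T} → {C,T} (+1)
site 1, node FHM: FH={C,T} ∩ M={T} → {T} (+0)
site 1, node OY: O={T} ∪ Y={G} → {G,T} (+1)
site 1, node FHMOY: FHM={T} ∩ OY={G,T} → {T} (+0)
site 1, node FHMOVY: FHMOY={T} ∩ V={T} → {T} (+0)
site 1, node AFHMOVY: A={C} ∪ FHMOVY={T} → {C,T} (+1)
site 2, node FH: F={T} ∪ H={A} → {A,T} (+1)
site 2, node FHM: FH={A,T} ∪ M={C} → {A,C,T} (+1)
site 2, node OY: O={C} ∪ Y={T} → {C,T} (+1)
site 2, node FHMOY: FHM={A,C,T} ∩ OY={C,T} → {C,T} (+0)
site 2, node FHMOVY: FHMOY={C,T} ∪ V={A} → {A,C,T} (+1)
site 2, node AFHMOVY: A={G} ∪ FHMOVY={A,C,T} → {A,C,G,T} (+1)
per-site changes: [4, 3, 5]; total = 12

C,G,T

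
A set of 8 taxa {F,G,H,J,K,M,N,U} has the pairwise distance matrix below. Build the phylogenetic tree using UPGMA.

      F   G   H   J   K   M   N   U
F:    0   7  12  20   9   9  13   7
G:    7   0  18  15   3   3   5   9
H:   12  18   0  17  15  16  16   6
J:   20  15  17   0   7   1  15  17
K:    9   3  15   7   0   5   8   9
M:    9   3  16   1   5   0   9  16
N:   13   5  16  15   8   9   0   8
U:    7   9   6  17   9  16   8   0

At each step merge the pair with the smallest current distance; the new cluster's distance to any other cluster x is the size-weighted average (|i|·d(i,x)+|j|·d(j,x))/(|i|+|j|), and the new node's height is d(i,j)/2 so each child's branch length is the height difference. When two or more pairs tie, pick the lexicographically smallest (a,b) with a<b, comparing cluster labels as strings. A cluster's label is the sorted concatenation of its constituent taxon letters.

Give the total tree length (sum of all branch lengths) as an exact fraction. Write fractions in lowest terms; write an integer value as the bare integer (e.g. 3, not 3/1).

step 1: merge (J,M) at d=1; branch lengths J→1/2, M→1/2; new cluster JM
  updated: d(F,JM)=29/2, d(G,JM)=9, d(H,JM)=33/2, d(JM,K)=6, d(JM,N)=12, d(JM,U)=33/2
step 2: merge (G,K) at d=3; branch lengths G→3/2, K→3/2; new cluster GK
  updated: d(F,GK)=8, d(GK,H)=33/2, d(GK,JM)=15/2, d(GK,N)=13/2, d(GK,U)=9
step 3: merge (H,U) at d=6; branch lengths H→3, U→3; new cluster HU
  updated: d(F,HU)=19/2, d(GK,HU)=51/4, d(HU,JM)=33/2, d(HU,N)=12
step 4: merge (GK,N) at d=13/2; branch lengths GK→7/4, N→13/4; new cluster GKN
  updated: d(F,GKN)=29/3, d(GKN,HU)=25/2, d(GKN,JM)=9
step 5: merge (GKN,JM) at d=9; branch lengths GKN→5/4, JM→4; new cluster GJKMN
  updated: d(F,GJKMN)=58/5, d(GJKMN,HU)=141/10
step 6: merge (F,HU) at d=19/2; branch lengths F→19/4, HU→7/4; new cluster FHU
  updated: d(FHU,GJKMN)=199/15
step 7: merge (FHU,GJKMN) at d=199/15; branch lengths FHU→113/60, GJKMN→32/15; new cluster FGHJKMNU
final tree: ((F:19/4,(H:3,U:3):7/4):113/60,(((G:3/2,K:3/2):7/4,N:13/4):5/4,(J:1/2,M:1/2):4):32/15)
total length: 923/30

923/30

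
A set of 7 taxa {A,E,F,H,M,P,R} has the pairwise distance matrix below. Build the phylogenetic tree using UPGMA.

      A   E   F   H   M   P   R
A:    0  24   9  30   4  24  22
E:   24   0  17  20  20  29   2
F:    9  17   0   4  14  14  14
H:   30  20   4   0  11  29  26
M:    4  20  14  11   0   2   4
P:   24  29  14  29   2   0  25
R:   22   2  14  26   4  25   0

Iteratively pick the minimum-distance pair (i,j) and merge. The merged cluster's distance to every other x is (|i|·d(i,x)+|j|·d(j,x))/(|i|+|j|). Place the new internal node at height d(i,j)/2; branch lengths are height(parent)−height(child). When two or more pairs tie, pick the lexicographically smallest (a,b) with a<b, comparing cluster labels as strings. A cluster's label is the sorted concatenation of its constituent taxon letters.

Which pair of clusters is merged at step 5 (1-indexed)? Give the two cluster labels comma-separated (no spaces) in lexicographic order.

AMP,FH

iteration 1: select E,R (d=2); attach at lengths (1, 1); label the merged cluster ER
  updated: d(A,ER)=23, d(ER,F)=31/2, d(ER,H)=23, d(ER,M)=12, d(ER,P)=27
iteration 2: select M,P (d=2); attach at lengths (1, 1); label the merged cluster MP
  updated: d(A,MP)=14, d(ER,MP)=39/2, d(F,MP)=14, d(H,MP)=20
iteration 3: select F,H (d=4); attach at lengths (2, 2); label the merged cluster FH
  updated: d(A,FH)=39/2, d(ER,FH)=77/4, d(FH,MP)=17
iteration 4: select A,MP (d=14); attach at lengths (7, 6); label the merged cluster AMP
  updated: d(AMP,ER)=62/3, d(AMP,FH)=107/6
iteration 5: select AMP,FH (d=107/6); attach at lengths (23/12, 83/12); label the merged cluster AFHMP
  updated: d(AFHMP,ER)=201/10
iteration 6: select AFHMP,ER (d=201/10); attach at lengths (17/15, 181/20); label the merged cluster AEFHMPR
final tree: (((A:7,(M:1,P:1):6):23/12,(F:2,H:2):83/12):17/15,(E:1,R:1):181/20)
total length: 2401/60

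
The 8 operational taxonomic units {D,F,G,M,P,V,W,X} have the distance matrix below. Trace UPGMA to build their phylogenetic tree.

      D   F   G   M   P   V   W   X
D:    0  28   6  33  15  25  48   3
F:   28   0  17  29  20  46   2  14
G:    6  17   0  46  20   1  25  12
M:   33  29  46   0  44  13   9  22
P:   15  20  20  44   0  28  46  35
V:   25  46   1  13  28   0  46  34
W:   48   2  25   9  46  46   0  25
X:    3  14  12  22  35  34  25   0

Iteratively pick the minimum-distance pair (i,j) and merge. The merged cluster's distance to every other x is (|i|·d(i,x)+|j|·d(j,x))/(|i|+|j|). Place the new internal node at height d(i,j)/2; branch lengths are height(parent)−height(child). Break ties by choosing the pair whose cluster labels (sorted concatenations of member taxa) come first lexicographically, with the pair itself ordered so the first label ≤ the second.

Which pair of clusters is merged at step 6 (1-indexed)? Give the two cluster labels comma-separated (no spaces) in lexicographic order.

DGVX,P

iteration 1: select G,V (d=1); attach at lengths (1/2, 1/2); label the merged cluster GV
  updated: d(D,GV)=31/2, d(F,GV)=63/2, d(GV,M)=59/2, d(GV,P)=24, d(GV,W)=71/2, d(GV,X)=23
iteration 2: select F,W (d=2); attach at lengths (1, 1); label the merged cluster FW
  updated: d(D,FW)=38, d(FW,GV)=67/2, d(FW,M)=19, d(FW,P)=33, d(FW,X)=39/2
iteration 3: select D,X (d=3); attach at lengths (3/2, 3/2); label the merged cluster DX
  updated: d(DX,FW)=115/4, d(DX,GV)=77/4, d(DX,M)=55/2, d(DX,P)=25
iteration 4: select FW,M (d=19); attach at lengths (17/2, 19/2); label the merged cluster FMW
  updated: d(DX,FMW)=85/3, d(FMW,GV)=193/6, d(FMW,P)=110/3
iteration 5: select DX,GV (d=77/4); attach at lengths (65/8, 73/8); label the merged cluster DGVX
  updated: d(DGVX,FMW)=121/4, d(DGVX,P)=49/2
iteration 6: select DGVX,P (d=49/2); attach at lengths (21/8, 49/4); label the merged cluster DGPVX
  updated: d(DGPVX,FMW)=473/15
iteration 7: select DGPVX,FMW (d=473/15); attach at lengths (211/60, 94/15); label the merged cluster DFGMPVWX
final tree: ((((D:3/2,X:3/2):65/8,(G:1/2,V:1/2):73/8):21/8,P:49/4):211/60,((F:1,W:1):17/2,M:19/2):94/15)
total length: 7909/120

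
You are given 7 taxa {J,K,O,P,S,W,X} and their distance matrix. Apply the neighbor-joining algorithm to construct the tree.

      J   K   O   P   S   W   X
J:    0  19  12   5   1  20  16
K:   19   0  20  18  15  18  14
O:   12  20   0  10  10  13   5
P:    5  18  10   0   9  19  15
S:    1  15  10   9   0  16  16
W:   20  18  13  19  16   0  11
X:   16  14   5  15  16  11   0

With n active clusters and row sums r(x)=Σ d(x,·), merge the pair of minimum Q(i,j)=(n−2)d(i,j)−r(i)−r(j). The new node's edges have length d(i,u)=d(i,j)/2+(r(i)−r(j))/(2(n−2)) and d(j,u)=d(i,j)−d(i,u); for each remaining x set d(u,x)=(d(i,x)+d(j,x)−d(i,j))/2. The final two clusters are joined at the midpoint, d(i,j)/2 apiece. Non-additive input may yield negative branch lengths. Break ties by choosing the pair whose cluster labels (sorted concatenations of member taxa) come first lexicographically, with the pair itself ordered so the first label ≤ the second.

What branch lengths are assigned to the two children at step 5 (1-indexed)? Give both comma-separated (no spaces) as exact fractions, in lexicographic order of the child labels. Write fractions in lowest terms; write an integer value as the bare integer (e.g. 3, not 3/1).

15/8,25/8

1. join J+S (d=1, Q=-135) ⇒ JS; edges |J|=11/10, |S|=-1/10
  updated: d(JS,K)=33/2, d(JS,O)=21/2, d(JS,P)=13/2, d(JS,W)=35/2, d(JS,X)=31/2
2. join JS+P (d=13/2, Q=-109) ⇒ JPS; edges |JS|=3, |P|=7/2
  updated: d(JPS,K)=14, d(JPS,O)=7, d(JPS,W)=15, d(JPS,X)=12
3. join JPS+K (d=14, Q=-72) ⇒ JKPS; edges |JPS|=4, |K|=10
  updated: d(JKPS,O)=13/2, d(JKPS,W)=19/2, d(JKPS,X)=6
4. join JKPS+W (d=19/2, Q=-73/2) ⇒ JKPSW; edges |JKPS|=15/8, |W|=61/8
  updated: d(JKPSW,O)=5, d(JKPSW,X)=15/4
5. join JKPSW+O (d=5, Q=-55/4) ⇒ JKOPSW; edges |JKPSW|=15/8, |O|=25/8
  updated: d(JKOPSW,X)=15/8
6. join JKOPSW+X (d=15/8) ⇒ JKOPSWX; edges |JKOPSW|=15/16, |X|=15/16
final tree: ((((((J:11/10,S:-1/10):3,P:7/2):4,K:10):15/8,W:61/8):15/8,O:25/8):15/16,X:15/16)
total length: 303/8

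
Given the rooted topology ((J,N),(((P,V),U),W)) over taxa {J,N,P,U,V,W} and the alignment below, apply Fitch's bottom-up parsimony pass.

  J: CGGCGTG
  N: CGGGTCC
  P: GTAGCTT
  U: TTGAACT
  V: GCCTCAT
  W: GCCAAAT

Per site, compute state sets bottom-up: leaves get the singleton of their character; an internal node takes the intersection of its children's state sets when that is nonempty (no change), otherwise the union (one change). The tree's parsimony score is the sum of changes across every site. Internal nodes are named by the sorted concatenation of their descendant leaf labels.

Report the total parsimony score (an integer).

JN@0: {C} ∩ {C} = {C} (intersection, +0)
PV@0: {G} ∩ {G} = {G} (intersection, +0)
PUV@0: {G} ∪ {T} = {G,T} (union, +1)
PUVW@0: {G,T} ∩ {G} = {G} (intersection, +0)
JNPUVW@0: {C} ∪ {G} = {C,G} (union, +1)
JN@1: {G} ∩ {G} = {G} (intersection, +0)
PV@1: {T} ∪ {C} = {C,T} (union, +1)
PUV@1: {C,T} ∩ {T} = {T} (intersection, +0)
PUVW@1: {T} ∪ {C} = {C,T} (union, +1)
JNPUVW@1: {G} ∪ {C,T} = {C,G,T} (union, +1)
JN@2: {G} ∩ {G} = {G} (intersection, +0)
PV@2: {A} ∪ {C} = {A,C} (union, +1)
PUV@2: {A,C} ∪ {G} = {A,C,G} (union, +1)
PUVW@2: {A,C,G} ∩ {C} = {C} (intersection, +0)
JNPUVW@2: {G} ∪ {C} = {C,G} (union, +1)
JN@3: {C} ∪ {G} = {C,G} (union, +1)
PV@3: {G} ∪ {T} = {G,T} (union, +1)
PUV@3: {G,T} ∪ {A} = {A,G,T} (union, +1)
PUVW@3: {A,G,T} ∩ {A} = {A} (intersection, +0)
JNPUVW@3: {C,G} ∪ {A} = {A,C,G} (union, +1)
JN@4: {G} ∪ {T} = {G,T} (union, +1)
PV@4: {C} ∩ {C} = {C} (intersection, +0)
PUV@4: {C} ∪ {A} = {A,C} (union, +1)
PUVW@4: {A,C} ∩ {A} = {A} (intersection, +0)
JNPUVW@4: {G,T} ∪ {A} = {A,G,T} (union, +1)
JN@5: {T} ∪ {C} = {C,T} (union, +1)
PV@5: {T} ∪ {A} = {A,T} (union, +1)
PUV@5: {A,T} ∪ {C} = {A,C,T} (union, +1)
PUVW@5: {A,C,T} ∩ {A} = {A} (intersection, +0)
JNPUVW@5: {C,T} ∪ {A} = {A,C,T} (union, +1)
JN@6: {G} ∪ {C} = {C,G} (union, +1)
PV@6: {T} ∩ {T} = {T} (intersection, +0)
PUV@6: {T} ∩ {T} = {T} (intersection, +0)
PUVW@6: {T} ∩ {T} = {T} (intersection, +0)
JNPUVW@6: {C,G} ∪ {T} = {C,G,T} (union, +1)
per-site changes: [2, 3, 3, 4, 3, 4, 2]; total = 21

21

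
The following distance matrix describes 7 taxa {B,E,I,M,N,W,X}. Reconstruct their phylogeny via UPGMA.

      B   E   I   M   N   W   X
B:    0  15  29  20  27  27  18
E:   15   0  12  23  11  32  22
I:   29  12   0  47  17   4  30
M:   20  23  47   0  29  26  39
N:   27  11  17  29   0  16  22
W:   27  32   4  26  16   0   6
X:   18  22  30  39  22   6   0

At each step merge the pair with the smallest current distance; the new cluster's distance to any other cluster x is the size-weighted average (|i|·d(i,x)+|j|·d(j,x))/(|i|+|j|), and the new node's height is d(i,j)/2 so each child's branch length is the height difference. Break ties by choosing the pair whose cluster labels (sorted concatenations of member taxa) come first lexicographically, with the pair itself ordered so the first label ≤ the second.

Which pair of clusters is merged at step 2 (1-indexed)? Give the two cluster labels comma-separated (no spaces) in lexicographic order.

E,N

1. join I+W (d=4) ⇒ IW; edges |I|=2, |W|=2
  updated: d(B,IW)=28, d(E,IW)=22, d(IW,M)=73/2, d(IW,N)=33/2, d(IW,X)=18
2. join E+N (d=11) ⇒ EN; edges |E|=11/2, |N|=11/2
  updated: d(B,EN)=21, d(EN,IW)=77/4, d(EN,M)=26, d(EN,X)=22
3. join B+X (d=18) ⇒ BX; edges |B|=9, |X|=9
  updated: d(BX,EN)=43/2, d(BX,IW)=23, d(BX,M)=59/2
4. join EN+IW (d=77/4) ⇒ EINW; edges |EN|=33/8, |IW|=61/8
  updated: d(BX,EINW)=89/4, d(EINW,M)=125/4
5. join BX+EINW (d=89/4) ⇒ BEINWX; edges |BX|=17/8, |EINW|=3/2
  updated: d(BEINWX,M)=92/3
6. join BEINWX+M (d=92/3) ⇒ BEIMNWX; edges |BEINWX|=101/24, |M|=46/3
final tree: (((B:9,X:9):17/8,((E:11/2,N:11/2):33/8,(I:2,W:2):61/8):3/2):101/24,M:46/3)
total length: 815/12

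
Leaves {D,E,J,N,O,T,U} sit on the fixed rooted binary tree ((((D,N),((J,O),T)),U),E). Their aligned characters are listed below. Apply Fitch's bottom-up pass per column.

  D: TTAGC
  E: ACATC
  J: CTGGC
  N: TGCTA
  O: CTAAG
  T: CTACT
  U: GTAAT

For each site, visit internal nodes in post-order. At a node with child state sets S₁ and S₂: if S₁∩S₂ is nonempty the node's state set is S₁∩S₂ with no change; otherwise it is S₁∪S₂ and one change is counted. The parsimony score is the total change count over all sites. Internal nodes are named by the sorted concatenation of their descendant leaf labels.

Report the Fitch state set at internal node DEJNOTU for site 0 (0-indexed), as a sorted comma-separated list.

A,C,G,T

site 0, node DN: D={T} ∩ N={T} → {T} (+0)
site 0, node JO: J={C} ∩ O={C} → {C} (+0)
site 0, node JOT: JO={C} ∩ T={C} → {C} (+0)
site 0, node DJNOT: DN={T} ∪ JOT={C} → {C,T} (+1)
site 0, node DJNOTU: DJNOT={C,T} ∪ U={G} → {C,G,T} (+1)
site 0, node DEJNOTU: DJNOTU={C,G,T} ∪ E={A} → {A,C,G,T} (+1)
site 1, node DN: D={T} ∪ N={G} → {G,T} (+1)
site 1, node JO: J={T} ∩ O={T} → {T} (+0)
site 1, node JOT: JO={T} ∩ T={T} → {T} (+0)
site 1, node DJNOT: DN={G,T} ∩ JOT={T} → {T} (+0)
site 1, node DJNOTU: DJNOT={T} ∩ U={T} → {T} (+0)
site 1, node DEJNOTU: DJNOTU={T} ∪ E={C} → {C,T} (+1)
site 2, node DN: D={A} ∪ N={C} → {A,C} (+1)
site 2, node JO: J={G} ∪ O={A} → {A,G} (+1)
site 2, node JOT: JO={A,G} ∩ T={A} → {A} (+0)
site 2, node DJNOT: DN={A,C} ∩ JOT={A} → {A} (+0)
site 2, node DJNOTU: DJNOT={A} ∩ U={A} → {A} (+0)
site 2, node DEJNOTU: DJNOTU={A} ∩ E={A} → {A} (+0)
site 3, node DN: D={G} ∪ N={T} → {G,T} (+1)
site 3, node JO: J={G} ∪ O={A} → {A,G} (+1)
site 3, node JOT: JO={A,G} ∪ T={C} → {A,C,G} (+1)
site 3, node DJNOT: DN={G,T} ∩ JOT={A,C,G} → {G} (+0)
site 3, node DJNOTU: DJNOT={G} ∪ U={A} → {A,G} (+1)
site 3, node DEJNOTU: DJNOTU={A,G} ∪ E={T} → {A,G,T} (+1)
site 4, node DN: D={C} ∪ N={A} → {A,C} (+1)
site 4, node JO: J={C} ∪ O={G} → {C,G} (+1)
site 4, node JOT: JO={C,G} ∪ T={T} → {C,G,T} (+1)
site 4, node DJNOT: DN={A,C} ∩ JOT={C,G,T} → {C} (+0)
site 4, node DJNOTU: DJNOT={C} ∪ U={T} → {C,T} (+1)
site 4, node DEJNOTU: DJNOTU={C,T} ∩ E={C} → {C} (+0)
per-site changes: [3, 2, 2, 5, 4]; total = 16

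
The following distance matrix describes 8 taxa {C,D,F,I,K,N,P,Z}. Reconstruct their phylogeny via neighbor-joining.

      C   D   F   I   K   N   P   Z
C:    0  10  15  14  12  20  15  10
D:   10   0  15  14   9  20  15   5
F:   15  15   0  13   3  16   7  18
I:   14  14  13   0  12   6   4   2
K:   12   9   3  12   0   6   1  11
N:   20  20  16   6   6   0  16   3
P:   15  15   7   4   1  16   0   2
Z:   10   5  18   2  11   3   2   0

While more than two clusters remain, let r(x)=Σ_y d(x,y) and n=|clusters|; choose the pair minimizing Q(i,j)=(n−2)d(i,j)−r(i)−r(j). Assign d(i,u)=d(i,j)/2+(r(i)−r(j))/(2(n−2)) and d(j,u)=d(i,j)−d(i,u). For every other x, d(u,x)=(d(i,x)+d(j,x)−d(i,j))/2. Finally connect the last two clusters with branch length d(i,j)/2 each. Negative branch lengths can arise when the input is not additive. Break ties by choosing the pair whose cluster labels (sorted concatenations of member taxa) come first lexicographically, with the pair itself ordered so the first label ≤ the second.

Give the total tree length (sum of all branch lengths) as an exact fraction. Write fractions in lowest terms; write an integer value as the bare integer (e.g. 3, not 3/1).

979/32

step 1: merge (C,D) at d=10, Q=-124; branch lengths C→17/3, D→13/3; new cluster CD
  updated: d(CD,F)=10, d(CD,I)=9, d(CD,K)=11/2, d(CD,N)=15, d(CD,P)=10, d(CD,Z)=5/2
step 2: merge (F,K) at d=3, Q=-181/2; branch lengths F→87/20, K→-27/20; new cluster FK
  updated: d(CD,FK)=25/4, d(FK,I)=11, d(FK,N)=19/2, d(FK,P)=5/2, d(FK,Z)=13
step 3: merge (FK,P) at d=5/2, Q=-267/4; branch lengths FK→71/32, P→9/32; new cluster FKP
  updated: d(CD,FKP)=55/8, d(FKP,I)=25/4, d(FKP,N)=23/2, d(FKP,Z)=25/4
step 4: merge (CD,FKP) at d=55/8, Q=-349/8; branch lengths CD→185/48, FKP→145/48; new cluster CDFKP
  updated: d(CDFKP,I)=67/16, d(CDFKP,N)=157/16, d(CDFKP,Z)=15/16
step 5: merge (CDFKP,Z) at d=15/16, Q=-19; branch lengths CDFKP→87/32, Z→-57/32; new cluster CDFKPZ
  updated: d(CDFKPZ,I)=21/8, d(CDFKPZ,N)=95/16
step 6: merge (CDFKPZ,I) at d=21/8, Q=-233/16; branch lengths CDFKPZ→41/32, I→43/32; new cluster CDFIKPZ
  updated: d(CDFIKPZ,N)=149/32
step 7: merge (CDFIKPZ,N) at d=149/32; branch lengths CDFIKPZ→149/64, N→149/64; new cluster CDFIKNPZ
final tree: (((((C:17/3,D:13/3):185/48,((F:87/20,K:-27/20):71/32,P:9/32):145/48):87/32,Z:-57/32):41/32,I:43/32):149/64,N:149/64)
total length: 979/32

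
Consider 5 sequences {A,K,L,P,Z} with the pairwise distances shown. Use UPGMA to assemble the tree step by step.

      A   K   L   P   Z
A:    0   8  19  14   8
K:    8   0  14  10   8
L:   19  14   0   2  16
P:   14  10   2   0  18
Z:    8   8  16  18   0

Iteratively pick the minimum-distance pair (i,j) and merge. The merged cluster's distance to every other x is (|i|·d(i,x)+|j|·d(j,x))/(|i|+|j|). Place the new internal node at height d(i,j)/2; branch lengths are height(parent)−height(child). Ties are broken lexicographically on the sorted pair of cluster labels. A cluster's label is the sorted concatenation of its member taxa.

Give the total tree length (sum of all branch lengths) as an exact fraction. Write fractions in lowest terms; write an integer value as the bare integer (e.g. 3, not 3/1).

1. join L+P (d=2) ⇒ LP; edges |L|=1, |P|=1
  updated: d(A,LP)=33/2, d(K,LP)=12, d(LP,Z)=17
2. join A+K (d=8) ⇒ AK; edges |A|=4, |K|=4
  updated: d(AK,LP)=57/4, d(AK,Z)=8
3. join AK+Z (d=8) ⇒ AKZ; edges |AK|=0, |Z|=4
  updated: d(AKZ,LP)=91/6
4. join AKZ+LP (d=91/6) ⇒ AKLPZ; edges |AKZ|=43/12, |LP|=79/12
final tree: (((A:4,K:4):0,Z:4):43/12,(L:1,P:1):79/12)
total length: 145/6

145/6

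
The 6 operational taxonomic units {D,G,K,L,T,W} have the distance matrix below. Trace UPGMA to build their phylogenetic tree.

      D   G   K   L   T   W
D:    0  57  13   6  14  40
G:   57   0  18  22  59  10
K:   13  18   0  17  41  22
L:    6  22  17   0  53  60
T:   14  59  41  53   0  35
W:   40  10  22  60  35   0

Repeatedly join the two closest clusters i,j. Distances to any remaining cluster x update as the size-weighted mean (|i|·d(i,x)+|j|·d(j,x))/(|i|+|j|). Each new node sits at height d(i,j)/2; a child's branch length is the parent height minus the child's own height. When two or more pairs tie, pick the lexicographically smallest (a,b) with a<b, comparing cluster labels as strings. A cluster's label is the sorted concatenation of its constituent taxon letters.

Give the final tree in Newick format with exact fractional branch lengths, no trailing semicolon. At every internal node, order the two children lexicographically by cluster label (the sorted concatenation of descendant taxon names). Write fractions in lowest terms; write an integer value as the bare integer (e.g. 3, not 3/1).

1. join D+L (d=6) ⇒ DL; edges |D|=3, |L|=3
  updated: d(DL,G)=79/2, d(DL,K)=15, d(DL,T)=67/2, d(DL,W)=50
2. join G+W (d=10) ⇒ GW; edges |G|=5, |W|=5
  updated: d(DL,GW)=179/4, d(GW,K)=20, d(GW,T)=47
3. join DL+K (d=15) ⇒ DKL; edges |DL|=9/2, |K|=15/2
  updated: d(DKL,GW)=73/2, d(DKL,T)=36
4. join DKL+T (d=36) ⇒ DKLT; edges |DKL|=21/2, |T|=18
  updated: d(DKLT,GW)=313/8
5. join DKLT+GW (d=313/8) ⇒ DGKLTW; edges |DKLT|=25/16, |GW|=233/16
final tree: ((((D:3,L:3):9/2,K:15/2):21/2,T:18):25/16,(G:5,W:5):233/16)
total length: 581/8

((((D:3,L:3):9/2,K:15/2):21/2,T:18):25/16,(G:5,W:5):233/16)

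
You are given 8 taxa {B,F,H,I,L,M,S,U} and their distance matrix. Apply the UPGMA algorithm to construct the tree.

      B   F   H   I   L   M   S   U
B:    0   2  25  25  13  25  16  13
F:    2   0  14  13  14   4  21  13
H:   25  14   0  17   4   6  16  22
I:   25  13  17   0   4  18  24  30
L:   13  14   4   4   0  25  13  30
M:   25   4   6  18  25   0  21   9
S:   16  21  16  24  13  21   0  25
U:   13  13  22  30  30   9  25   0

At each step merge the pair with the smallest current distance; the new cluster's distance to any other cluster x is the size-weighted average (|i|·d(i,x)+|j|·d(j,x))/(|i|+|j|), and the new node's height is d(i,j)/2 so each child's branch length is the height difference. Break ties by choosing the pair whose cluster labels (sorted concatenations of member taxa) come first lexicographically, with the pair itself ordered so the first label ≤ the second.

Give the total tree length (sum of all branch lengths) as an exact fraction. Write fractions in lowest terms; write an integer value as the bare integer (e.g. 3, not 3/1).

145/3

step 1: merge (B,F) at d=2; branch lengths B→1, F→1; new cluster BF
  updated: d(BF,H)=39/2, d(BF,I)=19, d(BF,L)=27/2, d(BF,M)=29/2, d(BF,S)=37/2, d(BF,U)=13
step 2: merge (H,L) at d=4; branch lengths H→2, L→2; new cluster HL
  updated: d(BF,HL)=33/2, d(HL,I)=21/2, d(HL,M)=31/2, d(HL,S)=29/2, d(HL,U)=26
step 3: merge (M,U) at d=9; branch lengths M→9/2, U→9/2; new cluster MU
  updated: d(BF,MU)=55/4, d(HL,MU)=83/4, d(I,MU)=24, d(MU,S)=23
step 4: merge (HL,I) at d=21/2; branch lengths HL→13/4, I→21/4; new cluster HIL
  updated: d(BF,HIL)=52/3, d(HIL,MU)=131/6, d(HIL,S)=53/3
step 5: merge (BF,MU) at d=55/4; branch lengths BF→47/8, MU→19/8; new cluster BFMU
  updated: d(BFMU,HIL)=235/12, d(BFMU,S)=83/4
step 6: merge (HIL,S) at d=53/3; branch lengths HIL→43/12, S→53/6; new cluster HILS
  updated: d(BFMU,HILS)=159/8
step 7: merge (BFMU,HILS) at d=159/8; branch lengths BFMU→49/16, HILS→53/48; new cluster BFHILMSU
final tree: (((B:1,F:1):47/8,(M:9/2,U:9/2):19/8):49/16,(((H:2,L:2):13/4,I:21/4):43/12,S:53/6):53/48)
total length: 145/3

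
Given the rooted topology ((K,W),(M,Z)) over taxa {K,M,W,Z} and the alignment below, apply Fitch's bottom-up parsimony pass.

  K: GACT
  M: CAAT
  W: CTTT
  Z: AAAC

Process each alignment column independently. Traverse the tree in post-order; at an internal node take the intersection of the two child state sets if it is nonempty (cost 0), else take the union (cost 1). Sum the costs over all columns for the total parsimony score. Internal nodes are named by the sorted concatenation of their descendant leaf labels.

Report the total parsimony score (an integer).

site 0, node KW: K={G} ∪ W={C} → {C,G} (+1)
site 0, node MZ: M={C} ∪ Z={A} → {A,C} (+1)
site 0, node KMWZ: KW={C,G} ∩ MZ={A,C} → {C} (+0)
site 1, node KW: K={A} ∪ W={T} → {A,T} (+1)
site 1, node MZ: M={A} ∩ Z={A} → {A} (+0)
site 1, node KMWZ: KW={A,T} ∩ MZ={A} → {A} (+0)
site 2, node KW: K={C} ∪ W={T} → {C,T} (+1)
site 2, node MZ: M={A} ∩ Z={A} → {A} (+0)
site 2, node KMWZ: KW={C,T} ∪ MZ={A} → {A,C,T} (+1)
site 3, node KW: K={T} ∩ W={T} → {T} (+0)
site 3, node MZ: M={T} ∪ Z={C} → {C,T} (+1)
site 3, node KMWZ: KW={T} ∩ MZ={C,T} → {T} (+0)
per-site changes: [2, 1, 2, 1]; total = 6

6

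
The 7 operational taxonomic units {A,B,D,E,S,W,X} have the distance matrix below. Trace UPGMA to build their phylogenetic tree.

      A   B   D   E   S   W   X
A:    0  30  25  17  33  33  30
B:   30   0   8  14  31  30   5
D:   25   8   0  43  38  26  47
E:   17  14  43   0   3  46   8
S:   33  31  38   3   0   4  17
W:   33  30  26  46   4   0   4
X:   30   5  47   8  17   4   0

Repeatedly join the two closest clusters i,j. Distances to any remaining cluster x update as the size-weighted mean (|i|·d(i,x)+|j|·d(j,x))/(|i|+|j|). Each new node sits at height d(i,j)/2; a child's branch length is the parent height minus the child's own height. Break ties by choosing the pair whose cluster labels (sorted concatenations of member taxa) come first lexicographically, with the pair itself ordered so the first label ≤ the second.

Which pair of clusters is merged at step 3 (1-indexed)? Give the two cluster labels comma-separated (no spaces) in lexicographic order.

B,D

step 1: merge (E,S) at d=3; branch lengths E→3/2, S→3/2; new cluster ES
  updated: d(A,ES)=25, d(B,ES)=45/2, d(D,ES)=81/2, d(ES,W)=25, d(ES,X)=25/2
step 2: merge (W,X) at d=4; branch lengths W→2, X→2; new cluster WX
  updated: d(A,WX)=63/2, d(B,WX)=35/2, d(D,WX)=73/2, d(ES,WX)=75/4
step 3: merge (B,D) at d=8; branch lengths B→4, D→4; new cluster BD
  updated: d(A,BD)=55/2, d(BD,ES)=63/2, d(BD,WX)=27
step 4: merge (ES,WX) at d=75/4; branch lengths ES→63/8, WX→59/8; new cluster ESWX
  updated: d(A,ESWX)=113/4, d(BD,ESWX)=117/4
step 5: merge (A,BD) at d=55/2; branch lengths A→55/4, BD→39/4; new cluster ABD
  updated: d(ABD,ESWX)=347/12
step 6: merge (ABD,ESWX) at d=347/12; branch lengths ABD→17/24, ESWX→61/12; new cluster ABDESWX
final tree: ((A:55/4,(B:4,D:4):39/4):17/24,((E:3/2,S:3/2):63/8,(W:2,X:2):59/8):61/12)
total length: 1429/24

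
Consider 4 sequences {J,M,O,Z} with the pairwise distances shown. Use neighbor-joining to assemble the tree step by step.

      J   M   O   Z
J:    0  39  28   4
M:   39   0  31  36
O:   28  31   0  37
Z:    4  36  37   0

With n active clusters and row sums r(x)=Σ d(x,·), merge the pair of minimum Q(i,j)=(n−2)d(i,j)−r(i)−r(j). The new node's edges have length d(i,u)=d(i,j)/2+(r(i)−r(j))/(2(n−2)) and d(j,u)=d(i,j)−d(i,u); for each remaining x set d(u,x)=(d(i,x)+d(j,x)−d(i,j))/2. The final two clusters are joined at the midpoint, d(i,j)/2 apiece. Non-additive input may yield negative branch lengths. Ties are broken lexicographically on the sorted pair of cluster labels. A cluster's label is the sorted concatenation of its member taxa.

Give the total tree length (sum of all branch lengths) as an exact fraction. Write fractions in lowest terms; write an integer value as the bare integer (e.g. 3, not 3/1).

105/2

1. join J+Z (d=4, Q=-140) ⇒ JZ; edges |J|=1/2, |Z|=7/2
  updated: d(JZ,M)=71/2, d(JZ,O)=61/2
2. join JZ+M (d=71/2, Q=-97) ⇒ JMZ; edges |JZ|=35/2, |M|=18
  updated: d(JMZ,O)=13
3. join JMZ+O (d=13) ⇒ JMOZ; edges |JMZ|=13/2, |O|=13/2
final tree: (((J:1/2,Z:7/2):35/2,M:18):13/2,O:13/2)
total length: 105/2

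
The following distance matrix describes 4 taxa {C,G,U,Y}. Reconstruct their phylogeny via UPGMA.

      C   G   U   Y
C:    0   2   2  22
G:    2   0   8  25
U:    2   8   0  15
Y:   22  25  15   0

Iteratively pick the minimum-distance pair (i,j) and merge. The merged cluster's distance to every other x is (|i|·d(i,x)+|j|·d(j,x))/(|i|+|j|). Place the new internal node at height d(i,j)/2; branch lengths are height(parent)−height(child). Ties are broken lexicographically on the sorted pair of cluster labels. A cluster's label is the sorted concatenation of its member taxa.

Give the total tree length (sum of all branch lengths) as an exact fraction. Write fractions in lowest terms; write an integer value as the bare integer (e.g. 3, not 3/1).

145/6

step 1: merge (C,G) at d=2; branch lengths C→1, G→1; new cluster CG
  updated: d(CG,U)=5, d(CG,Y)=47/2
step 2: merge (CG,U) at d=5; branch lengths CG→3/2, U→5/2; new cluster CGU
  updated: d(CGU,Y)=62/3
step 3: merge (CGU,Y) at d=62/3; branch lengths CGU→47/6, Y→31/3; new cluster CGUY
final tree: (((C:1,G:1):3/2,U:5/2):47/6,Y:31/3)
total length: 145/6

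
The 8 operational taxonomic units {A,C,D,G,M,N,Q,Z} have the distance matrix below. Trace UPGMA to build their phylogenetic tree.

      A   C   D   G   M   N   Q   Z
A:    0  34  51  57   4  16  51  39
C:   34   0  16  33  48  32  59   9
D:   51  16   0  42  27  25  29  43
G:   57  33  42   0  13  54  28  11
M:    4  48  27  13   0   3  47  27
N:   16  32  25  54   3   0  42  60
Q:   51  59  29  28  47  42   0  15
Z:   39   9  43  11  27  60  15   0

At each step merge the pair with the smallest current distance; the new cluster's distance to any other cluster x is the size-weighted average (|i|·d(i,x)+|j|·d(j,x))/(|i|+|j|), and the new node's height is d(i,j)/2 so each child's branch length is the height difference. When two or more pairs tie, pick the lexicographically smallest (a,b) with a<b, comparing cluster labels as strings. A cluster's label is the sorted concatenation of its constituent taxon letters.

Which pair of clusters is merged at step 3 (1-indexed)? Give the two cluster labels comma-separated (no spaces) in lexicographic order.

1. join M+N (d=3) ⇒ MN; edges |M|=3/2, |N|=3/2
  updated: d(A,MN)=10, d(C,MN)=40, d(D,MN)=26, d(G,MN)=67/2, d(MN,Q)=89/2, d(MN,Z)=87/2
2. join C+Z (d=9) ⇒ CZ; edges |C|=9/2, |Z|=9/2
  updated: d(A,CZ)=73/2, d(CZ,D)=59/2, d(CZ,G)=22, d(CZ,MN)=167/4, d(CZ,Q)=37
3. join A+MN (d=10) ⇒ AMN; edges |A|=5, |MN|=7/2
  updated: d(AMN,CZ)=40, d(AMN,D)=103/3, d(AMN,G)=124/3, d(AMN,Q)=140/3
4. join CZ+G (d=22) ⇒ CGZ; edges |CZ|=13/2, |G|=11
  updated: d(AMN,CGZ)=364/9, d(CGZ,D)=101/3, d(CGZ,Q)=34
5. join D+Q (d=29) ⇒ DQ; edges |D|=29/2, |Q|=29/2
  updated: d(AMN,DQ)=81/2, d(CGZ,DQ)=203/6
6. join CGZ+DQ (d=203/6) ⇒ CDGQZ; edges |CGZ|=71/12, |DQ|=29/12
  updated: d(AMN,CDGQZ)=607/15
7. join AMN+CDGQZ (d=607/15) ⇒ ACDGMNQZ; edges |AMN|=457/30, |CDGQZ|=199/60
final tree: ((A:5,(M:3/2,N:3/2):7/2):457/30,(((C:9/2,Z:9/2):13/2,G:11):71/12,(D:29/2,Q:29/2):29/12):199/60)
total length: 5633/60

A,MN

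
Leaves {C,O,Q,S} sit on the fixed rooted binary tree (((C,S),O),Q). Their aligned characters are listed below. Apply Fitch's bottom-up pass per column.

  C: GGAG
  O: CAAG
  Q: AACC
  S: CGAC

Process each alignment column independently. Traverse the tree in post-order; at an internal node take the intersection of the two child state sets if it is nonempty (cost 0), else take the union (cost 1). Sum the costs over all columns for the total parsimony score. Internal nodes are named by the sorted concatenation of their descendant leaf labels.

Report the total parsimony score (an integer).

site 0, node CS: C={G} ∪ S={C} → {C,G} (+1)
site 0, node COS: CS={C,G} ∩ O={C} → {C} (+0)
site 0, node COQS: COS={C} ∪ Q={A} → {A,C} (+1)
site 1, node CS: C={G} ∩ S={G} → {G} (+0)
site 1, node COS: CS={G} ∪ O={A} → {A,G} (+1)
site 1, node COQS: COS={A,G} ∩ Q={A} → {A} (+0)
site 2, node CS: C={A} ∩ S={A} → {A} (+0)
site 2, node COS: CS={A} ∩ O={A} → {A} (+0)
site 2, node COQS: COS={A} ∪ Q={C} → {A,C} (+1)
site 3, node CS: C={G} ∪ S={C} → {C,G} (+1)
site 3, node COS: CS={C,G} ∩ O={G} → {G} (+0)
site 3, node COQS: COS={G} ∪ Q={C} → {C,G} (+1)
per-site changes: [2, 1, 1, 2]; total = 6

6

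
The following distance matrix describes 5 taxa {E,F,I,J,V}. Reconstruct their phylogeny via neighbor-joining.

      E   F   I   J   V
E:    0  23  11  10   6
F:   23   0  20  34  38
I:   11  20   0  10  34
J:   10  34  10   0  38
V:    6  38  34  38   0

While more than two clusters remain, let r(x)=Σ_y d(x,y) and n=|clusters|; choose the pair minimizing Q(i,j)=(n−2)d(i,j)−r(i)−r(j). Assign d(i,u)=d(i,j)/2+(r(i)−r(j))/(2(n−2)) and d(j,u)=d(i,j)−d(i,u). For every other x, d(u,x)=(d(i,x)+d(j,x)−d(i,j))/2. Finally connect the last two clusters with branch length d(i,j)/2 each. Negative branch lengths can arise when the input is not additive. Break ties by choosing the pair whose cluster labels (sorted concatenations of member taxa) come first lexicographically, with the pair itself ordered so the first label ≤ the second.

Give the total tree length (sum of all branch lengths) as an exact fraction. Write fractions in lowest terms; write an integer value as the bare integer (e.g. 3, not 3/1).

387/8

step 1: merge (E,V) at d=6, Q=-148; branch lengths E→-8, V→14; new cluster EV
  updated: d(EV,F)=55/2, d(EV,I)=39/2, d(EV,J)=21
step 2: merge (EV,F) at d=55/2, Q=-189/2; branch lengths EV→83/8, F→137/8; new cluster EFV
  updated: d(EFV,I)=6, d(EFV,J)=55/4
step 3: merge (EFV,I) at d=6, Q=-119/4; branch lengths EFV→39/8, I→9/8; new cluster EFIV
  updated: d(EFIV,J)=71/8
step 4: merge (EFIV,J) at d=71/8; branch lengths EFIV→71/16, J→71/16; new cluster EFIJV
final tree: ((((E:-8,V:14):83/8,F:137/8):39/8,I:9/8):71/16,J:71/16)
total length: 387/8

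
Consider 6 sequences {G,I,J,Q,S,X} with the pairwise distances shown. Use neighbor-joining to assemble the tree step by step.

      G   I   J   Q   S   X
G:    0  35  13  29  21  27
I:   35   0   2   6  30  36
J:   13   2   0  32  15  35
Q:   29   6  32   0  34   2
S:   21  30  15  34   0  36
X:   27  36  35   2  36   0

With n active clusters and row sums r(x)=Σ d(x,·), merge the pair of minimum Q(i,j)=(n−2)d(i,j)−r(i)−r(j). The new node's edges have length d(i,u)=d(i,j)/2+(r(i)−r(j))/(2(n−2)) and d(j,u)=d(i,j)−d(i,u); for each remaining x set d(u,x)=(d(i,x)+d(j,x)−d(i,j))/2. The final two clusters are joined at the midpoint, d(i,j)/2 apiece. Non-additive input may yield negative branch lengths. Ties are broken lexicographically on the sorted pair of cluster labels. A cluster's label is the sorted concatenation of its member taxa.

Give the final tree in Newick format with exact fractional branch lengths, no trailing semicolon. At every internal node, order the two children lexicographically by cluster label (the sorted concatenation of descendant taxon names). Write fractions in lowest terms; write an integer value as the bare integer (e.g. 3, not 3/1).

1. join Q+X (d=2, Q=-231) ⇒ QX; edges |Q|=-25/8, |X|=41/8
  updated: d(G,QX)=27, d(I,QX)=20, d(J,QX)=65/2, d(QX,S)=34
2. join I+J (d=2, Q=-287/2) ⇒ IJ; edges |I|=61/12, |J|=-37/12
  updated: d(G,IJ)=23, d(IJ,QX)=101/4, d(IJ,S)=43/2
3. join G+S (d=21, Q=-211/2) ⇒ GS; edges |G|=73/8, |S|=95/8
  updated: d(GS,IJ)=47/4, d(GS,QX)=20
4. join GS+IJ (d=47/4, Q=-57) ⇒ GIJS; edges |GS|=13/4, |IJ|=17/2
  updated: d(GIJS,QX)=67/4
5. join GIJS+QX (d=67/4) ⇒ GIJQSX; edges |GIJS|=67/8, |QX|=67/8
final tree: (((G:73/8,S:95/8):13/4,(I:61/12,J:-37/12):17/2):67/8,(Q:-25/8,X:41/8):67/8)
total length: 107/2

(((G:73/8,S:95/8):13/4,(I:61/12,J:-37/12):17/2):67/8,(Q:-25/8,X:41/8):67/8)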